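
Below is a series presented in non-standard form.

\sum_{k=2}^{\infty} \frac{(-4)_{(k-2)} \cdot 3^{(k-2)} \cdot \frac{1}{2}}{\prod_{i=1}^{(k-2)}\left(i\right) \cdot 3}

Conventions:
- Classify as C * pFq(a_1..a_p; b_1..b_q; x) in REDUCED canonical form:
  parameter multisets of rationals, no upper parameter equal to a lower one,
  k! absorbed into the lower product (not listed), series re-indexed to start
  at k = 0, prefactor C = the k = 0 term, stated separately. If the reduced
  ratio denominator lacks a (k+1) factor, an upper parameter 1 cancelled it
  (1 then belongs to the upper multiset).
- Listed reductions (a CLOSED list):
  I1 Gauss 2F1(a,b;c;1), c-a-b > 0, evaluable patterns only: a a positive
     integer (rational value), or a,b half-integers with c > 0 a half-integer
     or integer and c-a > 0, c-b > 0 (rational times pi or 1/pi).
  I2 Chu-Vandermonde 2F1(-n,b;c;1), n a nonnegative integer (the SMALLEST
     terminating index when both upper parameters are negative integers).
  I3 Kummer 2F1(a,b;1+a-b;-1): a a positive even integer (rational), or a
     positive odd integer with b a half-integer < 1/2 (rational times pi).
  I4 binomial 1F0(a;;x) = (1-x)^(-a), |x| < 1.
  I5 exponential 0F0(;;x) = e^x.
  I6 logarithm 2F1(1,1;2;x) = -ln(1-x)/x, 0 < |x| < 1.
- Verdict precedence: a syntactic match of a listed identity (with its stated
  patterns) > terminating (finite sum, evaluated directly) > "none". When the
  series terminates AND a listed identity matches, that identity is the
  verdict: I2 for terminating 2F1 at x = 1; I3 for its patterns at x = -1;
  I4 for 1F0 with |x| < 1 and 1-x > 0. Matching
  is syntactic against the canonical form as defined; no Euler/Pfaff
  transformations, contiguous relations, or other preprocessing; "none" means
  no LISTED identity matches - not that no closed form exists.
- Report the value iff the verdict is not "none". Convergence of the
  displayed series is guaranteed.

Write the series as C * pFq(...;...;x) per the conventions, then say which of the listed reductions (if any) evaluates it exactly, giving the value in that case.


Prefactor \frac{1}{6}, argument 3: 1F0 with upper {-4} over lower {-}. Verdict: terminating - upper parameter -4 makes this a finite sum (last index 4), evaluated exactly. Hence: \frac{8}{3}.

First insight: x = 3 and the constant factors (prefactor 1/6) combine into one prefactor.
Ratio: r(k) = 3 * (k-4) / [(k+1)] - rational in k, leading ratio 3; with t_0 = \frac{1}{6}, classification follows.


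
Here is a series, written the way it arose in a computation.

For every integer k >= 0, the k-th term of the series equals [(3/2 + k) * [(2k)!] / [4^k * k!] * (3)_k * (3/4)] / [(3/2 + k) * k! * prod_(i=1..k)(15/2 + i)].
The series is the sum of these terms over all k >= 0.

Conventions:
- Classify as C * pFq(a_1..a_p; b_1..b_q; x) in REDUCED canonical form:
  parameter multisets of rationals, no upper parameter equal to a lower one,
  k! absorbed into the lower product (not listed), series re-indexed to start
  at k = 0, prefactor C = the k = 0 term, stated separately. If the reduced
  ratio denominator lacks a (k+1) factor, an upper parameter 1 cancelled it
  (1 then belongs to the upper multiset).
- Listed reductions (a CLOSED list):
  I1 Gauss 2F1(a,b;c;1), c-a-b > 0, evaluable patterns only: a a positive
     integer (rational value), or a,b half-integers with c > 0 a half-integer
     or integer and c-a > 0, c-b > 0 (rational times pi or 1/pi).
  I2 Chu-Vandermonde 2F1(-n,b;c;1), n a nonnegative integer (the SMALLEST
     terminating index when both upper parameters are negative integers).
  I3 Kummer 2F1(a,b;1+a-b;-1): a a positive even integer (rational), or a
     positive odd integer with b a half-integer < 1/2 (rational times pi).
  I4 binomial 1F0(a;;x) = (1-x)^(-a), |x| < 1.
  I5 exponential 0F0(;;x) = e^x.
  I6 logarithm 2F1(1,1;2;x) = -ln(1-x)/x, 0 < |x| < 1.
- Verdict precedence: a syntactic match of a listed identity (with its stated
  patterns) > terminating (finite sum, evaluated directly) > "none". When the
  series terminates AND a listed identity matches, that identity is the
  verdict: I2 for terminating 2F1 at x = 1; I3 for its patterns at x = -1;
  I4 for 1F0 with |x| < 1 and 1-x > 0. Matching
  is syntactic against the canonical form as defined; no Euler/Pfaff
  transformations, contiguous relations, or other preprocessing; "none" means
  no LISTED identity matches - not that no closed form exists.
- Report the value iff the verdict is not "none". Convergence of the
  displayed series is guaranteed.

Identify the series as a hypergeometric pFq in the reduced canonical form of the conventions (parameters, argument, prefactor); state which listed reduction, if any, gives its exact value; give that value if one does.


Prefactor 3/4, argument 1: 2F1 with upper {1/2, 3} over lower {17/2}. Verdict (x = 1): the Gauss summation I1 applies (x = 1: the Gamma ratio telescopes since c-a-b = 5 > 0 and a = 3 in Z>0). Its exact value is 429/448.

Key step: from the first term 3/4: the factor k + 3/2 cancels (top and bottom), leaving C = 3/4, x = 1.
Term ratio: r(k) = 1 * (k+1/2) (k+3) / [(k+17/2) (k+1)] - rational; roots negated = parameters, x = 1, C = 3/4.


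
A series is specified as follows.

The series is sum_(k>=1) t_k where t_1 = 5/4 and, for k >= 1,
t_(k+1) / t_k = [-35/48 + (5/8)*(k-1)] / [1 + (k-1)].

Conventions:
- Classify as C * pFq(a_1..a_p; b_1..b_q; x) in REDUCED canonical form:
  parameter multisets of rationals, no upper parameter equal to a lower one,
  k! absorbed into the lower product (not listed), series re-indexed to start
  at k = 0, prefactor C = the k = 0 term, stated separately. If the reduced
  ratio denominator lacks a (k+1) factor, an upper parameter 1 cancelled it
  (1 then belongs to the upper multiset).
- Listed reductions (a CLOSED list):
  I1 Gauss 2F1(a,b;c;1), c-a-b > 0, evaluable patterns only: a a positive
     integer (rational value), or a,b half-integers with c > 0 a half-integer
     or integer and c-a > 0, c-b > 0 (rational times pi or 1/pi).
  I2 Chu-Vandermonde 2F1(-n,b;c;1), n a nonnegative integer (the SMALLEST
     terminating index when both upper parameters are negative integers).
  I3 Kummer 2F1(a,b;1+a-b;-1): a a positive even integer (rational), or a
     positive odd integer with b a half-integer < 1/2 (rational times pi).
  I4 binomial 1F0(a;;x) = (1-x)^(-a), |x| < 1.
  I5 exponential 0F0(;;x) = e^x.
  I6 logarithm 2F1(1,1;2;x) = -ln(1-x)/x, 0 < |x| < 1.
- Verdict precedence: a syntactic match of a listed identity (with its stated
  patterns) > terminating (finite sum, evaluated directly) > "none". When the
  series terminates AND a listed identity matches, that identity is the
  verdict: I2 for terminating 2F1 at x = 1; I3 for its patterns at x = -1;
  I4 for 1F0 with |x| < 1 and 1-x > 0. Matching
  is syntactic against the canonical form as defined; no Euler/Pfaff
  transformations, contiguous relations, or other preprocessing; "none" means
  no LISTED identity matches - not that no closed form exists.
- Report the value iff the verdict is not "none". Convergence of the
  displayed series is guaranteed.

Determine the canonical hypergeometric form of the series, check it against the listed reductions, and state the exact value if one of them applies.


x = 5/8 here; the reduced form reads 1F0, upper {-7/6}, lower {-}, C = 5/4. Verdict: the I4 binomial reduction matches (the 1F0 binomial series: exponent 7/6, x = 5/8). Hence: (5/4) * (3/8)^(7/6).

The tell: from the first term 5/4: factor the ratio over Q (prefactor 5/4): negated roots = parameters.
Step ratio: r(k) = (5/8) * (k-7/6) / [(k+1)] ; factor over Q: parameters, x = (5/8), and C = 5/4.


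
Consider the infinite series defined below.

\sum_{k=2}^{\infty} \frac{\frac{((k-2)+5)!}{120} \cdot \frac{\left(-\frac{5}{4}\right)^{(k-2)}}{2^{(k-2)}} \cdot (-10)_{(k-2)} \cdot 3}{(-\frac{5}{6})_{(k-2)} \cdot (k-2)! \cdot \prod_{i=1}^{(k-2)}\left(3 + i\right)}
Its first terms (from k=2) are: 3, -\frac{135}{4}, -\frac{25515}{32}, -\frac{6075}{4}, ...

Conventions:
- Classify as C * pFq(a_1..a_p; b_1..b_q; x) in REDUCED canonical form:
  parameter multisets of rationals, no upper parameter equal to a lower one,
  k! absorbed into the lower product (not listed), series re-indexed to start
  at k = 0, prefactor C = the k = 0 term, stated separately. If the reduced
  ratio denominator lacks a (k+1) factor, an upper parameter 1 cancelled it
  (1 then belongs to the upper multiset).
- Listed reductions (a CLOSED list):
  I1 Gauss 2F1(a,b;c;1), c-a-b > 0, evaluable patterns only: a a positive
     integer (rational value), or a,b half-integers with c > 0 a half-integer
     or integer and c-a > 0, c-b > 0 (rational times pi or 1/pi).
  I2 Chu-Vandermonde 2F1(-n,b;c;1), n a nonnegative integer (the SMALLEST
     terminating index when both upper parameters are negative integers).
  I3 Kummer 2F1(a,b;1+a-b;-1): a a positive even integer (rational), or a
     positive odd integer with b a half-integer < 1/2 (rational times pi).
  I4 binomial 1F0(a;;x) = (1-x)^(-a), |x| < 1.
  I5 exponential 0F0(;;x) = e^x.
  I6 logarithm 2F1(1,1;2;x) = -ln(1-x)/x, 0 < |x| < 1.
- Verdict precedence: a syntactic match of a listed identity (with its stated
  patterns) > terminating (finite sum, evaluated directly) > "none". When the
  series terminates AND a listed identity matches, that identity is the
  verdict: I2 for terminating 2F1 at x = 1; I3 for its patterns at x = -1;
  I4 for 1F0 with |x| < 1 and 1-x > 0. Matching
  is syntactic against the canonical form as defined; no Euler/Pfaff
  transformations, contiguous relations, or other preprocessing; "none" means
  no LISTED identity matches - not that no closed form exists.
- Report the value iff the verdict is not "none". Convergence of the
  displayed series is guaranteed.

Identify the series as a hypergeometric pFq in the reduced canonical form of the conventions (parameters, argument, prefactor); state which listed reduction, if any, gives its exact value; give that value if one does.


Classification (C = 3): 2F2 with upper {-10, 6}, lower {-\frac{5}{6}, 4}, argument x = -\frac{5}{8}. Verdict: terminating at k = 10: the factor (-10)_k kills every later term; summing the 11 survivors is exact. Value: -\frac{4597885109604365157}{1251857269784576}.

The tell: t_0 being 3, the lower running product (C = 3) is a rising factorial.
Term ratio: r(k) = -\frac{5}{8} * (k-10) (k+6) / [(k-\frac{5}{6}) (k+4) (k+1)] - rational in k, leading ratio -\frac{5}{8}; with t_0 = 3, classification follows.


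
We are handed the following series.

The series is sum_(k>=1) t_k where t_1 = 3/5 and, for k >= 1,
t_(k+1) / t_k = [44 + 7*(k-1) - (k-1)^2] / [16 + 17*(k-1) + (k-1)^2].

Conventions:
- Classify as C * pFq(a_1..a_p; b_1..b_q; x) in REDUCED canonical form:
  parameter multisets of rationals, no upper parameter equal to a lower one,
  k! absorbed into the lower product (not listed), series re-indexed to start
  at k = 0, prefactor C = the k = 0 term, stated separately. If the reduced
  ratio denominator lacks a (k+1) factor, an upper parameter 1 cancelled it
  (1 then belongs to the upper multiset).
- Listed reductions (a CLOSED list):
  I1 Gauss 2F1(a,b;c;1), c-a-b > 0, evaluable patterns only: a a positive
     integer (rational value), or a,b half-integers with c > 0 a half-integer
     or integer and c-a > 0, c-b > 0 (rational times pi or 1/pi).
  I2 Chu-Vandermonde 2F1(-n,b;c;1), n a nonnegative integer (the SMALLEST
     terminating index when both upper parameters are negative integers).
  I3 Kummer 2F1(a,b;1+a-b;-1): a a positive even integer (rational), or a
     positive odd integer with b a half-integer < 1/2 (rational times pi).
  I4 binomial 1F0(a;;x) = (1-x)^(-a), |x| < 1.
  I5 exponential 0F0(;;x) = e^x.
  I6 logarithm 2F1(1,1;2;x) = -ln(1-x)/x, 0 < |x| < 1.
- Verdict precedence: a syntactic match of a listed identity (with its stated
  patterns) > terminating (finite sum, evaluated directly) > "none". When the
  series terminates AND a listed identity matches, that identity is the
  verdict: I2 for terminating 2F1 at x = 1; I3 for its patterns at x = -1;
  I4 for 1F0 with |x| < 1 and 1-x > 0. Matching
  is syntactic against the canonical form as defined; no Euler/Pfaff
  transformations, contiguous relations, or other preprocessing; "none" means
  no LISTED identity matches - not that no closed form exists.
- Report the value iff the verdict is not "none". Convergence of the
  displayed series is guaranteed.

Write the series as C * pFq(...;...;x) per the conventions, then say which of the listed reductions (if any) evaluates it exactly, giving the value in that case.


x = -1 here; the reduced form reads 2F1, upper {-11, 4}, lower {16}, C = 3/5. Verdict at x = -1: Kummer (I3) matches (x = -1; c = 16 equals 1+a-b for upper {-11, 4}: listed pattern). Value: 21/2.

The tell: t_0 = 3/5 here, and the expanded ratio factors over Q; C = 3/5, roots give parameters.
Adjacent-term ratio: r(k) = (-1) * (k-11) (k+4) / [(k+16) (k+1)] - rational in k. x = (-1); t_0 = 3/5; negate the roots.


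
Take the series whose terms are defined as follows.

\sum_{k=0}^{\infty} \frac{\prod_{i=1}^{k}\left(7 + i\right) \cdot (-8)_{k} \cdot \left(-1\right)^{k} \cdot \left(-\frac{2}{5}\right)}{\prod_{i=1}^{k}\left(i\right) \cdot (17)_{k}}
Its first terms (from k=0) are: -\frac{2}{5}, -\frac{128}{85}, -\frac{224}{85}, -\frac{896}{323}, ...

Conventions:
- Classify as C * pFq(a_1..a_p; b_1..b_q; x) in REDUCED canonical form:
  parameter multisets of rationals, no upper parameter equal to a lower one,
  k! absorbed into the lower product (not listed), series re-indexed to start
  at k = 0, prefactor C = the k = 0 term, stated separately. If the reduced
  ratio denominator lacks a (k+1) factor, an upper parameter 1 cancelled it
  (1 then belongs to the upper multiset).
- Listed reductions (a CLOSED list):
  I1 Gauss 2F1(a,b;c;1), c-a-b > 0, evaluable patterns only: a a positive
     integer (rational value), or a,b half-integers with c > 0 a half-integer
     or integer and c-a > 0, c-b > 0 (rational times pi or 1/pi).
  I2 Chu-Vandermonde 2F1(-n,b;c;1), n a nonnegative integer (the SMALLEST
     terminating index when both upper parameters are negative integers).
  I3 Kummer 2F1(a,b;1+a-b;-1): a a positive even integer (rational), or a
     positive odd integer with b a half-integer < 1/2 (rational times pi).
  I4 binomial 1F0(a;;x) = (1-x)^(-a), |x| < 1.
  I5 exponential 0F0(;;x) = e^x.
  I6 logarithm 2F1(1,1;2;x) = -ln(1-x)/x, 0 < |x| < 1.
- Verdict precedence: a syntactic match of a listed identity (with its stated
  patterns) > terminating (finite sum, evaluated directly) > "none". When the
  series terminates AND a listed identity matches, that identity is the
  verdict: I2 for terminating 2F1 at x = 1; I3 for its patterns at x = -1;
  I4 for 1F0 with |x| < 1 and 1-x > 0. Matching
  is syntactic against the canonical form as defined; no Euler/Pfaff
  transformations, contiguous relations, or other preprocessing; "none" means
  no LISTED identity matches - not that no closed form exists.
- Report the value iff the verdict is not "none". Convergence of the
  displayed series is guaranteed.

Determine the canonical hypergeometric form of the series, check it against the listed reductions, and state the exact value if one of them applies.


Reduced: x = -1, 2F1, upper = {-8, 8}, lower = {17}, C = -\frac{2}{5}. Verdict (x = -1): the Kummer evaluation I3 applies (x = -1; c = 17 equals 1+a-b for upper {-8, 8}: listed pattern). Exact value: -\frac{52}{5}.

The tell: with t_0 = -\frac{2}{5}, the running product (C = -2/5, x = -1) telescopes to a rising factorial.
Step ratio: r(k) = -1 * (k-8) (k+8) / [(k+17) (k+1)] - poly over poly, x = -1 from leading terms; C = -\frac{2}{5} at k = 0.


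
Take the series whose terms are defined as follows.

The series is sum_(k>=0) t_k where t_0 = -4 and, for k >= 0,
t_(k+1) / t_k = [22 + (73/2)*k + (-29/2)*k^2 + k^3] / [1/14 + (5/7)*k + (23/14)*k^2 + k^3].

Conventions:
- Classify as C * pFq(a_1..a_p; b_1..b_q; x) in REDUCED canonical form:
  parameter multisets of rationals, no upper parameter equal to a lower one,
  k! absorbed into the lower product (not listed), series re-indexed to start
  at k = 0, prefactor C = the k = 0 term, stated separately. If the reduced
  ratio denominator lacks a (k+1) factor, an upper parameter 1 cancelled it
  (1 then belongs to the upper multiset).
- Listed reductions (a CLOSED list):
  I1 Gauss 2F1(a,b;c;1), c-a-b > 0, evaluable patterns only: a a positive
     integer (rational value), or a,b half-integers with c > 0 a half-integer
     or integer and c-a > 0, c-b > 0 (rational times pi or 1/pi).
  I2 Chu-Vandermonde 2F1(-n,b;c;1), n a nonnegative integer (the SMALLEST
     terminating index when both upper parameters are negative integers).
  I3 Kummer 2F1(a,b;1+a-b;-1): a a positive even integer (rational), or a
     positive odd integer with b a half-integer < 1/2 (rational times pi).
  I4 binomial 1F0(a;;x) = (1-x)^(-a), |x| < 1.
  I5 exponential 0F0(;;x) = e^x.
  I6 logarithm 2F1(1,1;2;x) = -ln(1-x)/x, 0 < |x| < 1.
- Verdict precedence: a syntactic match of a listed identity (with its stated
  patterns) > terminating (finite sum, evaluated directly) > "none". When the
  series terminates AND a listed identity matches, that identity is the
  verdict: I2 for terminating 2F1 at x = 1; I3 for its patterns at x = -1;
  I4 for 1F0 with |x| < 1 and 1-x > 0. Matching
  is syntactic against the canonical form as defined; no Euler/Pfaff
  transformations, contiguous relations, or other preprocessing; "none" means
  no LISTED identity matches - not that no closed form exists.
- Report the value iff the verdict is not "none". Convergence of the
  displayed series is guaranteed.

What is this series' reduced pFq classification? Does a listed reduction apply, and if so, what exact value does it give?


x = 1 here; the reduced form reads 2F1, upper {-11, -4}, lower {1/7}, C = -4. Verdict: Chu-Vandermonde (I2) applies (terminating 2F1 at x = 1 with n = 4, b = -11, c = 1/7). Exact value: -91494.

Structural cue: from the first term -4: factor the ratio over Q (C = -4): negated roots = parameters.
Consecutive-term ratio: r(k) = 1 * (k-11) (k-4) / [(k+1/7) (k+1)] - poly over poly, x = 1 from leading terms; C = -4 at k = 0.


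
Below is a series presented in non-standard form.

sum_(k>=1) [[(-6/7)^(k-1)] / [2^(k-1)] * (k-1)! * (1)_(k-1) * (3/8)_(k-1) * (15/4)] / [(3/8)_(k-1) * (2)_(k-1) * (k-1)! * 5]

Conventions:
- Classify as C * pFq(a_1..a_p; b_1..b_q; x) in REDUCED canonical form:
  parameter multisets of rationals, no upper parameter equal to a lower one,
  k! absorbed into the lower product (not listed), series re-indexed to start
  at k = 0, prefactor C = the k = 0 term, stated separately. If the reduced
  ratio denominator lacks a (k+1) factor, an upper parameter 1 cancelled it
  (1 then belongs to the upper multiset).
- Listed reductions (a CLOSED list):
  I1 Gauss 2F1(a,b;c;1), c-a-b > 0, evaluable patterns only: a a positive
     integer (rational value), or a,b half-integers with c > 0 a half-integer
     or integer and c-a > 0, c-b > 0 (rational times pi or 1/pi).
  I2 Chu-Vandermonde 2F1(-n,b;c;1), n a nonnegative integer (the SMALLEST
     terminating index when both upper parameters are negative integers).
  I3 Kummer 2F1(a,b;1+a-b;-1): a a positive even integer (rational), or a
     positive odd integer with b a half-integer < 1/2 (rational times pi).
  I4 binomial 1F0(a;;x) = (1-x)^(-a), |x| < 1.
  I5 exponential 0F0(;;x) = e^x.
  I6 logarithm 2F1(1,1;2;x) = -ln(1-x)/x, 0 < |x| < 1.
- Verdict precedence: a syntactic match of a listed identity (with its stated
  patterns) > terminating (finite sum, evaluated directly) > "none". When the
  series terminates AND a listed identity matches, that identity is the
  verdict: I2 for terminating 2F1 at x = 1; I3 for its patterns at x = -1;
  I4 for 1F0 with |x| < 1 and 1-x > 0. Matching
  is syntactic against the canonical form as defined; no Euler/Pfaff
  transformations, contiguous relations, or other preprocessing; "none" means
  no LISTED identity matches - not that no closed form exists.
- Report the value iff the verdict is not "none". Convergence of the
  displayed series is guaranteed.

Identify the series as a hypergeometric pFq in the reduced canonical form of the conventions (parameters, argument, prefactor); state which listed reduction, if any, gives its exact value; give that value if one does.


At argument -3/7: a 2F1 with upper {1, 1}, lower {2}, scaled by C = 3/4. Verdict: logarithm (I6) fires (the logarithm: parameters (1,1;2), x = -3/7). Value: (7/4) * ln(10/7).

Structural cue: t_0 being 3/4, the two k-th powers (prefactor 3/4) combine into one argument.
Consecutive-term ratio: r(k) = (-3/7) * (k+1) (k+1) / [(k+2) (k+1)] - rational in k. x = (-3/7); t_0 = 3/4; negate the roots.


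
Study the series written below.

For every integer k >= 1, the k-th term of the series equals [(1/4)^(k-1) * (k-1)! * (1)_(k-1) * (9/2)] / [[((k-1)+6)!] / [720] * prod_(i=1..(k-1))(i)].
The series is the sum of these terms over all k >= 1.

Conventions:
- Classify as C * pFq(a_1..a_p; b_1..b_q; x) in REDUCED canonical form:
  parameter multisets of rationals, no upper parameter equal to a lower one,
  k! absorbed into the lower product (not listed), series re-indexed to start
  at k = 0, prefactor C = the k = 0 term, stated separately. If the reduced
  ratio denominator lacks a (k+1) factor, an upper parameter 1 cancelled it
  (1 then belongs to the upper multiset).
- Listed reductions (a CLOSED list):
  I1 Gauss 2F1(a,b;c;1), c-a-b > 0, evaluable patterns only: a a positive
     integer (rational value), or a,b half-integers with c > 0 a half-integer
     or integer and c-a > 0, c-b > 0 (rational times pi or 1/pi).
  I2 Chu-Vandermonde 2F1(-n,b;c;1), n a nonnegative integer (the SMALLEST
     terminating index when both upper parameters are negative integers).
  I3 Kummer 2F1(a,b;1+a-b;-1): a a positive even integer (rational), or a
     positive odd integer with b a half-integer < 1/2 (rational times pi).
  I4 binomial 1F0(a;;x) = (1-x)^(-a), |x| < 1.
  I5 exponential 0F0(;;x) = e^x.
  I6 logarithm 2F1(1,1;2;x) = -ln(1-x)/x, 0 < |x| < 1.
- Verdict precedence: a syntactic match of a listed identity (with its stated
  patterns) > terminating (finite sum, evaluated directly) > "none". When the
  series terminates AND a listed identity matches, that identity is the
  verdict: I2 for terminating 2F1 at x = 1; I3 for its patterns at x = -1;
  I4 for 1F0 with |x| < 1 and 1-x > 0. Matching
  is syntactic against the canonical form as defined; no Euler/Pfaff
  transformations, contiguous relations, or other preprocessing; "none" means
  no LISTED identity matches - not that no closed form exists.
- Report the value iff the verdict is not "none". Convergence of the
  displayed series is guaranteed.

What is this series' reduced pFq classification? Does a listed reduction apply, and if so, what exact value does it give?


With C = 9/2: the canonical form is 2F1(1, 1; 7; 1/4). Verdict: none. No listed pattern accepts 2F1(1, 1; 7; 1/4).

Key step: t_0 being 9/2, the denominator's factorial ratio (C = 9/2, x = 1/4) is a lower Pochhammer.
Adjacent-term ratio: r(k) = (1/4) * (k+1) (k+1) / [(k+7) (k+1)] - rational in k, leading ratio (1/4); with t_0 = 9/2, classification follows.


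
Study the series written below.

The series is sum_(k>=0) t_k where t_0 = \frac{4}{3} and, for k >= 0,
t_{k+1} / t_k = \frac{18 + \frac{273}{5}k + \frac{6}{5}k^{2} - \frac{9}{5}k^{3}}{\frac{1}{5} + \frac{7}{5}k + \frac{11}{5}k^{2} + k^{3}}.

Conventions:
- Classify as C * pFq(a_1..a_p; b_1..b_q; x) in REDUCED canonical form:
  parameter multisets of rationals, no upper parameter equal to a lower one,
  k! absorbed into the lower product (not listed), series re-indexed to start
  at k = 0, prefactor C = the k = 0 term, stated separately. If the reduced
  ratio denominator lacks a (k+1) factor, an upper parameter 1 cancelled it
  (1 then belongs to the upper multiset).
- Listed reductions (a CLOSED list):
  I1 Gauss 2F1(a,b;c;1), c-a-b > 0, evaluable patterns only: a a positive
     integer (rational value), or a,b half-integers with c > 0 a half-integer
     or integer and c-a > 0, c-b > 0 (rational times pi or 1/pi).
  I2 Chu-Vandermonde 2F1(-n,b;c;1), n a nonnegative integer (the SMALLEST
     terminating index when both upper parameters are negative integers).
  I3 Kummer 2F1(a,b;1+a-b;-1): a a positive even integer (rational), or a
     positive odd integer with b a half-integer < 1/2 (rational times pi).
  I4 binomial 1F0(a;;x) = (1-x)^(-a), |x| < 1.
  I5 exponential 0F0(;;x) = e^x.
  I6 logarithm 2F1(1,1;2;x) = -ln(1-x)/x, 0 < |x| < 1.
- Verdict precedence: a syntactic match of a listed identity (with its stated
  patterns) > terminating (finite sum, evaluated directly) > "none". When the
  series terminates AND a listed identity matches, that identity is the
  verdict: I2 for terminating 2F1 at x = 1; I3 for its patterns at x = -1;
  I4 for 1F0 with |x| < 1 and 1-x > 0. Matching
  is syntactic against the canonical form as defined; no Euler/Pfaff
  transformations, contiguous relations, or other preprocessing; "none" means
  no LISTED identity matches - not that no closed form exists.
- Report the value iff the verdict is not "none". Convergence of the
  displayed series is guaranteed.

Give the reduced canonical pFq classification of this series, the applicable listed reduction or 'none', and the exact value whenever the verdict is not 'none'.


With C = \frac{4}{3}: the canonical form is 3F2(-6, \frac{1}{3}, 5; \frac{1}{5}, 1; -\frac{9}{5}). Verdict: terminating. With -6 upstairs the series is a 7-term polynomial sum; evaluated term by term. Its exact value is \frac{3415634}{33}.

Key step: t_0 being \frac{4}{3}, factor the ratio over Q (C = 4/3): negated roots = parameters.
Adjacent-term ratio: r(k) = -\frac{9}{5} * (k-6) (k+\frac{1}{3}) (k+5) / [(k+\frac{1}{5}) (k+1) (k+1)] - rational in k. x = -\frac{9}{5}; t_0 = \frac{4}{3}; negate the roots.


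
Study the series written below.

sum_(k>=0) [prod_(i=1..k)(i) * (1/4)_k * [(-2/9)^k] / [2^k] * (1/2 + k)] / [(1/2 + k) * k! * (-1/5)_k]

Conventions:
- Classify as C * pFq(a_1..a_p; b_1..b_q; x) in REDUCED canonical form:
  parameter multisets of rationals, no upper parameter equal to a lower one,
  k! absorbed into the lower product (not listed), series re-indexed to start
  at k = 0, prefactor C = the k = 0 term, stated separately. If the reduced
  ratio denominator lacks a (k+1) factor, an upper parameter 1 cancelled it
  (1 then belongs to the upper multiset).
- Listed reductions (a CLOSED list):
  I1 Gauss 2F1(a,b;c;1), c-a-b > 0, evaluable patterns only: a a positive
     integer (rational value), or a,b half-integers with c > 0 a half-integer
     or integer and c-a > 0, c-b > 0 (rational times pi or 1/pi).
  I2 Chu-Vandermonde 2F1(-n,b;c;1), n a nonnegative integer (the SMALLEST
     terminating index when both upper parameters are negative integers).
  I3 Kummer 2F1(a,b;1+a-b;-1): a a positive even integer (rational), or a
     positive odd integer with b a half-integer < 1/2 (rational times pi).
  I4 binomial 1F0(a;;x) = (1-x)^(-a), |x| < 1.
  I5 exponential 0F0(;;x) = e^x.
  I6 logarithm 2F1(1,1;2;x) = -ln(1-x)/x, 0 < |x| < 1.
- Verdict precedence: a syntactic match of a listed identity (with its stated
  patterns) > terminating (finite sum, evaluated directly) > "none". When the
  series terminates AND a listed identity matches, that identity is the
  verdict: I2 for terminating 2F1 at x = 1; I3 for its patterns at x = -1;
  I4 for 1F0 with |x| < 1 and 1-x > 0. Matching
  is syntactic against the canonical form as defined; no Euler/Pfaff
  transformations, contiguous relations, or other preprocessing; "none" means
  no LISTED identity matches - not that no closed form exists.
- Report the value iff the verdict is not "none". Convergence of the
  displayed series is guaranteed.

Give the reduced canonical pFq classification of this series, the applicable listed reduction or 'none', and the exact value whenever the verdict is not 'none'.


This is 1 * 2F1(1/4, 1; -1/5; -1/9) in reduced canonical form. Verdict: none. No listed pattern accepts 2F1(1/4, 1; -1/5; -1/9).

The tell: t_0 = 1 here, and the running product (prefactor 1) telescopes to a rising factorial.
Step ratio: r(k) = (-1/9) * (k+1/4) (k+1) / [(k-1/5) (k+1)] ; factor over Q: parameters, x = (-1/9), and C = 1.


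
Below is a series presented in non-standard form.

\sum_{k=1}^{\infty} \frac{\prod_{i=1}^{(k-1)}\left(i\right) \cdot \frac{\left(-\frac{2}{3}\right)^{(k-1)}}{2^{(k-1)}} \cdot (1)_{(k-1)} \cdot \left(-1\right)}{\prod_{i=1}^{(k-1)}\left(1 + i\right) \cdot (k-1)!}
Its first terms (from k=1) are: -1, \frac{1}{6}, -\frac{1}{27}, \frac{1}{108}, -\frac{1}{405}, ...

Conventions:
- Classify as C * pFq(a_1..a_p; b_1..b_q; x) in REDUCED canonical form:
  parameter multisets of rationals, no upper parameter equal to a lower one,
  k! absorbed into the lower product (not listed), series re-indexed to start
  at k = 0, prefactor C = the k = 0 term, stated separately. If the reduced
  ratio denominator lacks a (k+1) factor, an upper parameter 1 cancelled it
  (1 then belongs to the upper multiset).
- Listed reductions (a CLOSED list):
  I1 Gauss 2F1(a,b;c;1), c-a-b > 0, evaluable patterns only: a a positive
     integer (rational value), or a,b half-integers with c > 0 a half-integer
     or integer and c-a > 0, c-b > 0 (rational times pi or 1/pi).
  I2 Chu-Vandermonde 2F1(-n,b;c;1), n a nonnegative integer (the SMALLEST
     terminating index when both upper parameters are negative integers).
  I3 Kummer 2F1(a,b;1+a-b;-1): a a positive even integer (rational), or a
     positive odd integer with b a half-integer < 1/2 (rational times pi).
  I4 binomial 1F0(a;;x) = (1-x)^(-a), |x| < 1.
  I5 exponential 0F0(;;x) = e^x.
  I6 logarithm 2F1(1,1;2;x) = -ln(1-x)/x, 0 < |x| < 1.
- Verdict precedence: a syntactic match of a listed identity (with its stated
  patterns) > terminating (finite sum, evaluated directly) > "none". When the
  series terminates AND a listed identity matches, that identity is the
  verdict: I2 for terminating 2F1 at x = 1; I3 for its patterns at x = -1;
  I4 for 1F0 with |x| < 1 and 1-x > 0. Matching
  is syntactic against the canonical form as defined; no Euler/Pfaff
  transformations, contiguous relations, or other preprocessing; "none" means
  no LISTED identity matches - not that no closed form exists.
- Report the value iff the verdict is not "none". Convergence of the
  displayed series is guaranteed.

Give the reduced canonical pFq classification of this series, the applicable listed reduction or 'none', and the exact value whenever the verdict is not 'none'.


This is -1 * 2F1(1, 1; 2; -\frac{1}{3}) in reduced canonical form. Verdict: this is logarithm (I6) (the logarithm: parameters (1,1;2), x = -\frac{1}{3}). Sum: \left(-3\right) \cdot \ln\left(\frac{4}{3}\right).

First insight: t_0 being -1, the running product (C = -1) telescopes to a rising factorial.
Adjacent-term ratio: r(k) = -\frac{1}{3} * (k+1) (k+1) / [(k+2) (k+1)] - poly over poly, x = -\frac{1}{3} from leading terms; C = -1 at k = 0.


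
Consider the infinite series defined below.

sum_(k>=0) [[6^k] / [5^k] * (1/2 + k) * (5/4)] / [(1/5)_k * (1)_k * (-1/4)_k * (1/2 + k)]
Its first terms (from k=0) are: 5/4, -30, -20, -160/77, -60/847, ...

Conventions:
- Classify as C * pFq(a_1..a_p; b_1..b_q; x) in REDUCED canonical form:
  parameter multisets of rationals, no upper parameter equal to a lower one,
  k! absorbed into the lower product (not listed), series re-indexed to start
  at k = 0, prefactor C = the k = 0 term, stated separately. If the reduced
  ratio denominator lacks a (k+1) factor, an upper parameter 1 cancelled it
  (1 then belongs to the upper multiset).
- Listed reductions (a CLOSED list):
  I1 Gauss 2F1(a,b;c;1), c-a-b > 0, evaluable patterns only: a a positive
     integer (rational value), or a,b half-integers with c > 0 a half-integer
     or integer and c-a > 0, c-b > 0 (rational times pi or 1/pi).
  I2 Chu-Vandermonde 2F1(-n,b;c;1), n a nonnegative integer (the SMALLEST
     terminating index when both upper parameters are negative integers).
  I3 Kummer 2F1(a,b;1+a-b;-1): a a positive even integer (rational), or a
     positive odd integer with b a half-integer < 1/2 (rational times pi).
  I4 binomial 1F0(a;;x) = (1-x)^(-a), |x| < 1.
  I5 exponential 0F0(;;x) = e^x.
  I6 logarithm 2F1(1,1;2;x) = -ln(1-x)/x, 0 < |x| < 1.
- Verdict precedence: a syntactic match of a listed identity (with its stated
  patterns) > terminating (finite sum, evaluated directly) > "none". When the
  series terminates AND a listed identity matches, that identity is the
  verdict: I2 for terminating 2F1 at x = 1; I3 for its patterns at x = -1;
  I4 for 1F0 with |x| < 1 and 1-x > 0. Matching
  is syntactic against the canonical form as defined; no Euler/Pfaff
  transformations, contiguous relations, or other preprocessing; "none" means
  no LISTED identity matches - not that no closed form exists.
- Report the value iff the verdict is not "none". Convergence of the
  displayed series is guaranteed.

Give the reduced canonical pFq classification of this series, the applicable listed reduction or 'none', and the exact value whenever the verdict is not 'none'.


Structural cue: t_0 = 5/4 here, and (1)_k (C = 5/4, x = 6/5) is k! itself.
Consecutive-term ratio: r(k) = (6/5) * 1 / [(k-1/4) (k+1/5) (k+1)] - rational in k, leading ratio (6/5); with t_0 = 5/4, classification follows.

Prefactor 5/4, argument 6/5: 0F2 with upper {-} over lower {-1/4, 1/5}. Verdict: none - at argument 6/5 the multisets {-} ; {-1/4, 1/5} match no listed identity.


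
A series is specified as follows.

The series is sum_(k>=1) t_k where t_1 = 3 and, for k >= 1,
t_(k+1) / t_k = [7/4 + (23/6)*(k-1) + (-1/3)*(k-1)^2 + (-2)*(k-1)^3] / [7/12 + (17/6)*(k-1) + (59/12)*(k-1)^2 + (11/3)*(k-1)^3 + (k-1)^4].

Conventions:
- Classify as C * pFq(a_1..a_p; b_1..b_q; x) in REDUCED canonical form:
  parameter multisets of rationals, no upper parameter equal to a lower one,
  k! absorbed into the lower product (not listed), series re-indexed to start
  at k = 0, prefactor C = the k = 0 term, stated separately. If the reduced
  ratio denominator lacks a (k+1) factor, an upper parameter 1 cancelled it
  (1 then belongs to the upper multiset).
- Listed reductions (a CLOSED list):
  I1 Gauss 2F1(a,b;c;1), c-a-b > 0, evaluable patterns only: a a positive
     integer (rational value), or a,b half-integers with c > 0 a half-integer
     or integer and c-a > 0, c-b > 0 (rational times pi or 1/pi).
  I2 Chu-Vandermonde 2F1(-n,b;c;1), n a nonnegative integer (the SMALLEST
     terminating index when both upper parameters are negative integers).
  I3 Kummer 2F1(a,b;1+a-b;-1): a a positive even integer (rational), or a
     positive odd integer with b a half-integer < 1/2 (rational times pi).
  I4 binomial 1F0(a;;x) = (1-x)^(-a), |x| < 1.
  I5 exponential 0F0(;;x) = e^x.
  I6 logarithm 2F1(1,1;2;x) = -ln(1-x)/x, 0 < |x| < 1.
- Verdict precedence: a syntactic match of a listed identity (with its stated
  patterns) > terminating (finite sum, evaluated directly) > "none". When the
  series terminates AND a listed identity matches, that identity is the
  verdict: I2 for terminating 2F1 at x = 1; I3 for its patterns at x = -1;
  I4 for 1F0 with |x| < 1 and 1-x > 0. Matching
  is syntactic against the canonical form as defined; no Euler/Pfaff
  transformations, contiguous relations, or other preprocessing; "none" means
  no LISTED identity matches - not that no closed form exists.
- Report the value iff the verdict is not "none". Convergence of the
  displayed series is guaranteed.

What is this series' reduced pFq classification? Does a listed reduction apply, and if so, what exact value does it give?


The series (x = -2) is 1F1: upper {-3/2}, lower {1}, prefactor 3. Verdict: none (x = -2): each listed identity misses the multisets {-3/2} ; {1}.

Structural cue: t_0 being 3, the parameter 7/6 appears in both the upper and lower lists and cancels (alongside the other common factor).
Step ratio: r(k) = (-2) * (k-3/2) / [(k+1) (k+1)] - rational in k, leading ratio (-2); with t_0 = 3, classification follows.


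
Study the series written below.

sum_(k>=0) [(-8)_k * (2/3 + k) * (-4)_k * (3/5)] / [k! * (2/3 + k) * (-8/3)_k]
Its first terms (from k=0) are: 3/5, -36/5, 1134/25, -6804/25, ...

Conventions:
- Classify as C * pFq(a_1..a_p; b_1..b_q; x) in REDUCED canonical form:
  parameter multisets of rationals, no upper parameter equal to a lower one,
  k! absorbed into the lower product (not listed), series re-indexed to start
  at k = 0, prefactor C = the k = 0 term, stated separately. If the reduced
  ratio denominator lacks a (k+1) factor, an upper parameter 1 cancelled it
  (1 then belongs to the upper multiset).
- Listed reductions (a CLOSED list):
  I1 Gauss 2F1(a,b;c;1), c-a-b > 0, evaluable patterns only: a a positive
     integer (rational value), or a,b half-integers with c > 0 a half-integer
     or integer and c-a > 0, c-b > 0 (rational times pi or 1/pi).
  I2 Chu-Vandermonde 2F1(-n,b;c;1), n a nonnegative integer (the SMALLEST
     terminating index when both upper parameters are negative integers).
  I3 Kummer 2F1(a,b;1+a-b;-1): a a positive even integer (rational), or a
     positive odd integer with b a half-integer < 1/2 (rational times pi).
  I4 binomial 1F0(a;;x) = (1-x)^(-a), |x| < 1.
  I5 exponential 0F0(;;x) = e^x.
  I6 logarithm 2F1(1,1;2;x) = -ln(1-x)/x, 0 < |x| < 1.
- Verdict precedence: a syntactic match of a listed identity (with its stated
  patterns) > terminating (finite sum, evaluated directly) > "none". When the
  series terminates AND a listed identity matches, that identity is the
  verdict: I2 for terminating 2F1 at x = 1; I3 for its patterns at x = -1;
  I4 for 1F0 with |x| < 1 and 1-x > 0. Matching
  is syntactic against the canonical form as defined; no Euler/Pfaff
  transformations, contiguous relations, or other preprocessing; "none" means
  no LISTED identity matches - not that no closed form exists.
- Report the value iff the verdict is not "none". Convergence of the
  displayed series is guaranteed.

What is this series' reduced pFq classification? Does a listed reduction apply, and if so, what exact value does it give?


The series (x = 1) is 2F1: upper {-8, -4}, lower {-8/3}, prefactor 3/5. Verdict at x = 1: Chu-Vandermonde (I2) matches (terminating 2F1 at x = 1 with n = 4, b = -8, c = -8/3). Sum: -1254.

First insight: t_0 = 3/5 here, and k + 2/3 divides numerator and denominator alike; C = 3/5 after cancelling.
Adjacent-term ratio: r(k) = 1 * (k-8) (k-4) / [(k-8/3) (k+1)] ; factor over Q: parameters, x = 1, and C = 3/5.


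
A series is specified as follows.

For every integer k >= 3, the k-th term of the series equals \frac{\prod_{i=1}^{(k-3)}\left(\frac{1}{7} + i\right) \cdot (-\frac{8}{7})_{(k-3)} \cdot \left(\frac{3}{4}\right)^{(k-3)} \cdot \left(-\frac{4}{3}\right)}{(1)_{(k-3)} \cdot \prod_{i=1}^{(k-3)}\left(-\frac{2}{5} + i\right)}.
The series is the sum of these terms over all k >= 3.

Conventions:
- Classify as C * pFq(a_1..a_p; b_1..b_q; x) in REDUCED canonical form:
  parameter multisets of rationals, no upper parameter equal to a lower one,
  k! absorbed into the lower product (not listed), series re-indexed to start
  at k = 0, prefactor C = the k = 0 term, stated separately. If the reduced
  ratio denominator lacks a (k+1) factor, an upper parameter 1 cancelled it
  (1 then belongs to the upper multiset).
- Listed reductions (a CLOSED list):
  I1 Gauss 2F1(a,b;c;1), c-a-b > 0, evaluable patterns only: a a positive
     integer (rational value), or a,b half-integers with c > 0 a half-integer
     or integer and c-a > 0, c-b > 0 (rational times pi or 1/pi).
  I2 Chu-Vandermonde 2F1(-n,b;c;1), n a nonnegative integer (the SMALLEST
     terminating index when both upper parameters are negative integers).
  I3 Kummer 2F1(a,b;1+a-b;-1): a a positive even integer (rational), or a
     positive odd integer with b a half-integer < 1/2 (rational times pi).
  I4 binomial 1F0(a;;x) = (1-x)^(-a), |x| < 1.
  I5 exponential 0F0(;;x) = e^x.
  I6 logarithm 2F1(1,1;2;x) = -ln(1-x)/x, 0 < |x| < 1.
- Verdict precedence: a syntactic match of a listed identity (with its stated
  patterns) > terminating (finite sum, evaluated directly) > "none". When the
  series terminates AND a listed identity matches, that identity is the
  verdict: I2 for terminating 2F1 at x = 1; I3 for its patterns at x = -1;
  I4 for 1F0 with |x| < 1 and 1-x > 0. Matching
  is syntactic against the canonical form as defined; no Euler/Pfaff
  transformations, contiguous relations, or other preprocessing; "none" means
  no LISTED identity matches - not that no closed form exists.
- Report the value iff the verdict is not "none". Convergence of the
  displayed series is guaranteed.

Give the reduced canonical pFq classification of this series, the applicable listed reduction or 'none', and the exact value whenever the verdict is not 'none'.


This is -\frac{4}{3} * 2F1(-\frac{8}{7}, \frac{8}{7}; \frac{3}{5}; \frac{3}{4}) in reduced canonical form. Verdict: none - this 2F1 at x = \frac{3}{4} matches no listed pattern, and upper {-\frac{8}{7}, \frac{8}{7}} holds no stopper.

Key step: t_0 being -\frac{4}{3}, (1)_k (C = -4/3, x = 3/4) is k! itself.
Ratio: r(k) = \frac{3}{4} * (k-\frac{8}{7}) (k+\frac{8}{7}) / [(k+\frac{3}{5}) (k+1)] - rational; roots negated = parameters, x = \frac{3}{4}, C = -\frac{4}{3}.
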